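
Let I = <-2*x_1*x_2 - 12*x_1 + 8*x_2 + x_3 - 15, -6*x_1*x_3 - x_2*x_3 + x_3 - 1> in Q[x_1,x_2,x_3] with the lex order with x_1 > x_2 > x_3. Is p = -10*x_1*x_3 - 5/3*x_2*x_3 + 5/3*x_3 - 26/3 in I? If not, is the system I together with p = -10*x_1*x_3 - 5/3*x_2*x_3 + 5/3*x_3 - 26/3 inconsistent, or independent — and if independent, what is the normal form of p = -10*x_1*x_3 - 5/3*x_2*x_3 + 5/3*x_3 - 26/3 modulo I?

First compute the reduced Gröbner basis of I by Buchberger's algorithm.
f_1 = -2*x_1*x_2 - 12*x_1 + 8*x_2 + x_3 - 15, LT = x_1*x_2.
f_2 = -6*x_1*x_3 - x_2*x_3 + x_3 - 1, LT = x_1*x_3.

S(f_1,f_2): lcm = x_1*x_2*x_3. S = 6*x_1*x_3 - 1/6*x_2**2*x_3 - 23/6*x_2*x_3 - 1/6*x_2 - 1/2*x_3**2 + 15/2*x_3.
  leading term x_1*x_3: subtract (-1)·f_2 from 6*x_1*x_3 - 1/6*x_2**2*x_3 - 23/6*x_2*x_3 - 1/6*x_2 - 1/2*x_3**2 + 15/2*x_3 → -1/6*x_2**2*x_3 - 29/6*x_2*x_3 - 1/6*x_2 - 1/2*x_3**2 + 17/2*x_3 - 1
  leading term x_2**2*x_3: no divisor's leading term divides it; move -1/6*x_2**2*x_3 to the remainder.
  leading term x_2*x_3: no divisor's leading term divides it; move -29/6*x_2*x_3 to the remainder.
  leading term x_2: no divisor's leading term divides it; move -1/6*x_2 to the remainder.
  leading term x_3**2: no divisor's leading term divides it; move -1/2*x_3**2 to the remainder.
  leading term x_3: no divisor's leading term divides it; move 17/2*x_3 to the remainder.
  leading term 1: no divisor's leading term divides it; move -1 to the remainder.
  remainder -1/6*x_2**2*x_3 - 29/6*x_2*x_3 - 1/6*x_2 - 1/2*x_3**2 + 17/2*x_3 - 1 ≠ 0; add h_3 = -1/6*x_2**2*x_3 - 29/6*x_2*x_3 - 1/6*x_2 - 1/2*x_3**2 + 17/2*x_3 - 1 to the basis.

The other S-polynomials (S(f_1,h_3), S(f_2,h_3)) all reduce to 0 modulo the current basis, so we have a Gröbner basis.
Inter-reduce: drop elements whose leading term is divisible by another's, tail-reduce, and make monic.
Reduced Gröbner basis: {x_1*x_2 + 6*x_1 - 4*x_2 - 1/2*x_3 + 15/2, x_1*x_3 + 1/6*x_2*x_3 - 1/6*x_3 + 1/6, x_2**2*x_3 + 29*x_2*x_3 + x_2 + 3*x_3**2 - 51*x_3 + 6}.
Label its elements g_1 = x_1*x_2 + 6*x_1 - 4*x_2 - 1/2*x_3 + 15/2, g_2 = x_1*x_3 + 1/6*x_2*x_3 - 1/6*x_3 + 1/6, g_3 = x_2**2*x_3 + 29*x_2*x_3 + x_2 + 3*x_3**2 - 51*x_3 + 6.

Reduce p = -10*x_1*x_3 - 5/3*x_2*x_3 + 5/3*x_3 - 26/3 modulo G:
  leading term x_1*x_3: subtract (-10)·g_2 from -10*x_1*x_3 - 5/3*x_2*x_3 + 5/3*x_3 - 26/3 → -7
  leading term 1: no divisor's leading term divides it; move -7 to the remainder.
  normal form = -7.
The normal form is nonzero, so p ∉ I. Since p minus its normal form lies in I, I + (p) = I + (r) where r = -7; decide whether this ideal is the whole ring.
Here r = -7 is a nonzero constant, hence a unit: 1 ∈ I + (p), the Gröbner basis of I + (p) is {1}, and the enlarged system has no common solution — adjoining p is inconsistent.

Adjoining -10*x_1*x_3 - 5/3*x_2*x_3 + 5/3*x_3 - 26/3 makes the ideal the whole ring: the system is inconsistent.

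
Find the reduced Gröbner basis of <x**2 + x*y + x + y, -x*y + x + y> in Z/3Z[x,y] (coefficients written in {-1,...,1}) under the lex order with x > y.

f_1 = x**2 + x*y + x + y, LT = x**2.
f_2 = -x*y + x + y, LT = x*y.

S(f_1,f_2): lcm = x**2*y. S = x**2 + x*y**2 - x*y + y**2.
  leading term x**2: subtract (1)·f_1 from x**2 + x*y**2 - x*y + y**2 → x*y**2 + x*y - x + y**2 - y
  leading term x*y**2: subtract (-y)·f_2 from x*y**2 + x*y - x + y**2 - y → -x*y - x - y**2 - y
  leading term x*y: subtract (1)·f_2 from -x*y - x - y**2 - y → x - y**2 + y
  leading term x: no divisor's leading term divides it; move x to the remainder.
  leading term y**2: no divisor's leading term divides it; move -y**2 to the remainder.
  leading term y: no divisor's leading term divides it; move y to the remainder.
  remainder x - y**2 + y ≠ 0; add g_3 = x - y**2 + y to the basis.

S(f_2,g_3): lcm = x*y. S = -x + y**3 - y**2 - y.
  leading term x: subtract (-1)·g_3 from -x + y**3 - y**2 - y → y**3 + y**2
  leading term y**3: no divisor's leading term divides it; move y**3 to the remainder.
  leading term y**2: no divisor's leading term divides it; move y**2 to the remainder.
  remainder y**3 + y**2 ≠ 0; add g_4 = y**3 + y**2 to the basis.

The other S-polynomials (S(f_1,g_3), S(f_1,g_4), S(f_2,g_4), S(g_3,g_4)) all reduce to 0 modulo the current basis, so we have a Gröbner basis.
Inter-reduce: drop elements whose leading term is divisible by another's, tail-reduce, and make monic.

G = {x - y**2 + y, y**3 + y**2}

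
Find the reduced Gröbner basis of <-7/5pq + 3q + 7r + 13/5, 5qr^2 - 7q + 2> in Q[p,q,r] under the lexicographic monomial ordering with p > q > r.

G = {p + 25/2r^3 + 65/14r^2 - 35/2r - 121/14, qr^2 - 7/5q + 2/5}

The reduced Gröbner basis is the canonical form of the ideal for this ordering.

f_1 = -7/5pq + 3q + 7r + 13/5, LT = pq.
f_2 = 5qr^2 - 7q + 2, LT = qr^2.

S(f_1,f_2): lcm = pqr^2. S = 7/5pq - 2/5p - 15/7qr^2 - 5r^3 - 13/7r^2.
  leading term pq: subtract (-1)·f_1 from 7/5pq - 2/5p - 15/7qr^2 - 5r^3 - 13/7r^2 → -2/5p - 15/7qr^2 + 3q - 5r^3 - 13/7r^2 + 7r + 13/5
  leading term p: no divisor's leading term divides it; move -2/5p to the remainder.
  leading term qr^2: subtract (-3/7)·f_2 from -15/7qr^2 + 3q - 5r^3 - 13/7r^2 + 7r + 13/5 → -5r^3 - 13/7r^2 + 7r + 121/35
  leading term r^3: no divisor's leading term divides it; move -5r^3 to the remainder.
  leading term r^2: no divisor's leading term divides it; move -13/7r^2 to the remainder.
  leading term r: no divisor's leading term divides it; move 7r to the remainder.
  leading term 1: no divisor's leading term divides it; move 121/35 to the remainder.
  remainder -2/5p - 5r^3 - 13/7r^2 + 7r + 121/35 ≠ 0; add g_3 = -2/5p - 5r^3 - 13/7r^2 + 7r + 121/35 to the basis.

The other S-polynomials (S(f_1,g_3), S(f_2,g_3)) all reduce to 0 modulo the current basis, so we have a Gröbner basis.
Inter-reduce: drop elements whose leading term is divisible by another's, tail-reduce, and make monic.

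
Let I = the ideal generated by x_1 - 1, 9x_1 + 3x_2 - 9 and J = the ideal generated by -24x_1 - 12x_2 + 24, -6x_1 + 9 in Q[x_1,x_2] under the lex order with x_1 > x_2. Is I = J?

No, the ideals differ.

For a fixed monomial order, each ideal has a unique reduced Gröbner basis; comparing bases decides equality.
Buchberger on the first generating set:
f_1 = x_1 - 1, LT = x_1.
f_2 = 9x_1 + 3x_2 - 9, LT = x_1.

S(f_1,f_2): lcm = x_1. S = -1/3x_2.
  leading term x_2: no divisor's leading term divides it; move -1/3x_2 to the remainder.
  remainder -1/3x_2 ≠ 0; add g_3 = -1/3x_2 to the basis.

S(f_1,g_3): leading monomials are coprime, so the S-polynomial reduces to 0 (Buchberger's first criterion).
S(f_2,g_3): leading monomials are coprime, so the S-polynomial reduces to 0 (Buchberger's first criterion).
Every S-polynomial of the final basis reduces to 0, so we have a Gröbner basis.
Inter-reduce: drop elements whose leading term is divisible by another's, tail-reduce, and make monic.
Reduced Gröbner basis: {x_1 - 1, x_2}.

Buchberger on the second generating set:
h_1 = -24x_1 - 12x_2 + 24, LT = x_1.
h_2 = -6x_1 + 9, LT = x_1.

S(h_1,h_2): lcm = x_1. S = 1/2x_2 + 1/2.
  leading term x_2: no divisor's leading term divides it; move 1/2x_2 to the remainder.
  leading term 1: no divisor's leading term divides it; move 1/2 to the remainder.
  remainder 1/2x_2 + 1/2 ≠ 0; add k_3 = 1/2x_2 + 1/2 to the basis.

S(h_1,k_3): leading monomials are coprime, so the S-polynomial reduces to 0 (Buchberger's first criterion).
S(h_2,k_3): leading monomials are coprime, so the S-polynomial reduces to 0 (Buchberger's first criterion).
Every S-polynomial of the final basis reduces to 0, so we have a Gröbner basis.
Inter-reduce: drop elements whose leading term is divisible by another's, tail-reduce, and make monic.
Reduced Gröbner basis: {x_1 - 3/2, x_2 + 1}.

These differ, so the ideals are not equal.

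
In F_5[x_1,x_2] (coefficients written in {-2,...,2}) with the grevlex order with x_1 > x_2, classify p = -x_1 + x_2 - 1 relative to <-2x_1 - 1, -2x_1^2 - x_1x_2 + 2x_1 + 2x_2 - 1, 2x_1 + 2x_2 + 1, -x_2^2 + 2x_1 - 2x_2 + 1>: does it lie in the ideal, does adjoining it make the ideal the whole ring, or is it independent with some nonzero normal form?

First compute the reduced Gröbner basis of I by Buchberger's algorithm.
f_1 = -2x_1 - 1, LT = x_1.
f_2 = -2x_1^2 - x_1x_2 + 2x_1 + 2x_2 - 1, LT = x_1^2.
f_3 = 2x_1 + 2x_2 + 1, LT = x_1.
f_4 = -x_2^2 + 2x_1 - 2x_2 + 1, LT = x_2^2.

S(f_1,f_2): lcm = x_1^2. S = 2x_1x_2 - x_1 + x_2 + 2.
  leading term x_1x_2: subtract (-x_2)·f_1 from 2x_1x_2 - x_1 + x_2 + 2 → -x_1 + 2
  leading term x_1: subtract (-2)·f_1 from -x_1 + 2 → 0
  remainder 0.

S(f_1,f_3): lcm = x_1. S = -x_2.
  leading term x_2: no divisor's leading term divides it; move -x_2 to the remainder.
  remainder -x_2 ≠ 0; add h_5 = -x_2 to the basis.

S(f_1,f_4): leading monomials are coprime, so the S-polynomial reduces to 0 (Buchberger's first criterion).
S(f_2,f_3): lcm = x_1^2. S = 2x_1x_2 + x_1 - x_2 - 2.
  leading term x_1x_2: subtract (-x_2)·f_1 from 2x_1x_2 + x_1 - x_2 - 2 → x_1 - 2x_2 - 2
  leading term x_1: subtract (2)·f_1 from x_1 - 2x_2 - 2 → -2x_2
  leading term x_2: subtract (2)·h_5 from -2x_2 → 0
  remainder 0.

S(f_2,f_4): leading monomials are coprime, so the S-polynomial reduces to 0 (Buchberger's first criterion).
S(f_3,f_4): leading monomials are coprime, so the S-polynomial reduces to 0 (Buchberger's first criterion).
S(f_1,h_5): leading monomials are coprime, so the S-polynomial reduces to 0 (Buchberger's first criterion).
S(f_2,h_5): leading monomials are coprime, so the S-polynomial reduces to 0 (Buchberger's first criterion).
S(f_3,h_5): leading monomials are coprime, so the S-polynomial reduces to 0 (Buchberger's first criterion).
S(f_4,h_5): lcm = x_2^2. S = -2x_1 + 2x_2 - 1.
  leading term x_1: subtract (1)·f_1 from -2x_1 + 2x_2 - 1 → 2x_2
  leading term x_2: subtract (-2)·h_5 from 2x_2 → 0
  remainder 0.

Every S-polynomial of the final basis reduces to 0, so we have a Gröbner basis.
Inter-reduce: drop elements whose leading term is divisible by another's, tail-reduce, and make monic.
Reduced Gröbner basis: {x_1 - 2, x_2}.
Label its elements g_1 = x_1 - 2, g_2 = x_2.

Reduce p = -x_1 + x_2 - 1 modulo G:
  leading term x_1: subtract (-1)·g_1 from -x_1 + x_2 - 1 → x_2 + 2
  leading term x_2: subtract (1)·g_2 from x_2 + 2 → 2
  leading term 1: no divisor's leading term divides it; move 2 to the remainder.
  normal form = 2.
The normal form is nonzero, so p ∉ I. Since p minus its normal form lies in I, I + (p) = I + (r) where r = 2; decide whether this ideal is the whole ring.
Here r = 2 is a nonzero constant, hence a unit: 1 ∈ I + (p), the Gröbner basis of I + (p) is {1}, and the enlarged system has no common solution — adjoining p is inconsistent.

Adjoining -x_1 + x_2 - 1 makes the ideal the whole ring: the system is inconsistent.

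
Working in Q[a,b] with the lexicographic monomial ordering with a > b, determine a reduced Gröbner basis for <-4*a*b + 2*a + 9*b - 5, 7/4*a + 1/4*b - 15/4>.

G = {a + 1/7*b - 15/7, b**2 + 1/4*b - 5/4}

f_1 = -4*a*b + 2*a + 9*b - 5, LT = a*b.
f_2 = 7/4*a + 1/4*b - 15/4, LT = a.

S(f_1,f_2): lcm = a*b. S = -1/2*a - 1/7*b**2 - 3/28*b + 5/4.
  leading term a: subtract (-2/7)·f_2 from -1/2*a - 1/7*b**2 - 3/28*b + 5/4 → -1/7*b**2 - 1/28*b + 5/28
  leading term b**2: no divisor's leading term divides it; move -1/7*b**2 to the remainder.
  leading term b: no divisor's leading term divides it; move -1/28*b to the remainder.
  leading term 1: no divisor's leading term divides it; move 5/28 to the remainder.
  remainder -1/7*b**2 - 1/28*b + 5/28 ≠ 0; add g_3 = -1/7*b**2 - 1/28*b + 5/28 to the basis.

The other S-polynomials (S(f_1,g_3), S(f_2,g_3)) all reduce to 0 modulo the current basis, so we have a Gröbner basis.
Inter-reduce: drop elements whose leading term is divisible by another's, tail-reduce, and make monic.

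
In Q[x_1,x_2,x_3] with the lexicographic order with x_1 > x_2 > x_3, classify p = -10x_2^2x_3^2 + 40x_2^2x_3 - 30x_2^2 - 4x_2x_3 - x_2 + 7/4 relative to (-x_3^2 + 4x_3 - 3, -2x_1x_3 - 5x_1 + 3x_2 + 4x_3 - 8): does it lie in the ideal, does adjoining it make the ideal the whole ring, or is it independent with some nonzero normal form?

-10x_2^2x_3^2 + 40x_2^2x_3 - 30x_2^2 - 4x_2x_3 - x_2 + 7/4 is independent of I; its normal form modulo I is -4x_2x_3 - x_2 + 7/4.

First compute the reduced Gröbner basis of I by Buchberger's algorithm.
f_1 = -x_3^2 + 4x_3 - 3, LT = x_3^2.
f_2 = -2x_1x_3 - 5x_1 + 3x_2 + 4x_3 - 8, LT = x_1x_3.

S(f_1,f_2): lcm = x_1x_3^2. S = -13/2x_1x_3 + 3x_1 + 3/2x_2x_3 + 2x_3^2 - 4x_3.
  leading term x_1x_3: subtract (13/4)·f_2 from -13/2x_1x_3 + 3x_1 + 3/2x_2x_3 + 2x_3^2 - 4x_3 → 77/4x_1 + 3/2x_2x_3 - 39/4x_2 + 2x_3^2 - 17x_3 + 26
  leading term x_1: no divisor's leading term divides it; move 77/4x_1 to the remainder.
  leading term x_2x_3: no divisor's leading term divides it; move 3/2x_2x_3 to the remainder.
  leading term x_2: no divisor's leading term divides it; move -39/4x_2 to the remainder.
  leading term x_3^2: subtract (-2)·f_1 from 2x_3^2 - 17x_3 + 26 → -9x_3 + 20
  leading term x_3: no divisor's leading term divides it; move -9x_3 to the remainder.
  leading term 1: no divisor's leading term divides it; move 20 to the remainder.
  remainder 77/4x_1 + 3/2x_2x_3 - 39/4x_2 - 9x_3 + 20 ≠ 0; add h_3 = 77/4x_1 + 3/2x_2x_3 - 39/4x_2 - 9x_3 + 20 to the basis.

S(f_1,h_3): leading monomials are coprime, so the S-polynomial reduces to 0 (Buchberger's first criterion).
S(f_2,h_3): lcm = x_1x_3. S = 5/2x_1 - 6/77x_2x_3^2 + 39/77x_2x_3 - 3/2x_2 + 36/77x_3^2 - 234/77x_3 + 4.
  leading term x_1: subtract (10/77)·h_3 from 5/2x_1 - 6/77x_2x_3^2 + 39/77x_2x_3 - 3/2x_2 + 36/77x_3^2 - 234/77x_3 + 4 → -6/77x_2x_3^2 + 24/77x_2x_3 - 18/77x_2 + 36/77x_3^2 - 144/77x_3 + 108/77
  leading term x_2x_3^2: subtract (6/77x_2)·f_1 from -6/77x_2x_3^2 + 24/77x_2x_3 - 18/77x_2 + 36/77x_3^2 - 144/77x_3 + 108/77 → 36/77x_3^2 - 144/77x_3 + 108/77
  leading term x_3^2: subtract (-36/77)·f_1 from 36/77x_3^2 - 144/77x_3 + 108/77 → 0
  remainder 0.

Every S-polynomial of the final basis reduces to 0, so we have a Gröbner basis.
Inter-reduce: drop elements whose leading term is divisible by another's, tail-reduce, and make monic.
Reduced Gröbner basis: {x_1 + 6/77x_2x_3 - 39/77x_2 - 36/77x_3 + 80/77, x_3^2 - 4x_3 + 3}.
Label its elements g_1 = x_1 + 6/77x_2x_3 - 39/77x_2 - 36/77x_3 + 80/77, g_2 = x_3^2 - 4x_3 + 3.

Reduce p = -10x_2^2x_3^2 + 40x_2^2x_3 - 30x_2^2 - 4x_2x_3 - x_2 + 7/4 modulo G:
  leading term x_2^2x_3^2: subtract (-10x_2^2)·g_2 from -10x_2^2x_3^2 + 40x_2^2x_3 - 30x_2^2 - 4x_2x_3 - x_2 + 7/4 → -4x_2x_3 - x_2 + 7/4
  leading term x_2x_3: no divisor's leading term divides it; move -4x_2x_3 to the remainder.
  leading term x_2: no divisor's leading term divides it; move -x_2 to the remainder.
  leading term 1: no divisor's leading term divides it; move 7/4 to the remainder.
  normal form = -4x_2x_3 - x_2 + 7/4.
The normal form is nonzero, so p ∉ I. Since p minus its normal form lies in I, I + (p) = I + (r) where r = -4x_2x_3 - x_2 + 7/4; decide whether this ideal is the whole ring.
Run Buchberger on G together with r (pairs among the g_i already reduce to 0 since G is a Gröbner basis):
g_1 = x_1 + 6/77x_2x_3 - 39/77x_2 - 36/77x_3 + 80/77, LT = x_1.
g_2 = x_3^2 - 4x_3 + 3, LT = x_3^2.
r = -4x_2x_3 - x_2 + 7/4, LT = x_2x_3.

S(g_1,g_2): leading monomials are coprime, so the S-polynomial reduces to 0 (Buchberger's first criterion).
S(g_1,r): leading monomials are coprime, so the S-polynomial reduces to 0 (Buchberger's first criterion).
S(g_2,r): lcm = x_2x_3^2. S = -17/4x_2x_3 + 3x_2 + 7/16x_3.
  leading term x_2x_3: subtract (17/16)·r from -17/4x_2x_3 + 3x_2 + 7/16x_3 → 65/16x_2 + 7/16x_3 - 119/64
  leading term x_2: no divisor's leading term divides it; move 65/16x_2 to the remainder.
  leading term x_3: no divisor's leading term divides it; move 7/16x_3 to the remainder.
  leading term 1: no divisor's leading term divides it; move -119/64 to the remainder.
  remainder 65/16x_2 + 7/16x_3 - 119/64 ≠ 0; add m_4 = 65/16x_2 + 7/16x_3 - 119/64 to the basis.

S(g_1,m_4): leading monomials are coprime, so the S-polynomial reduces to 0 (Buchberger's first criterion).
S(g_2,m_4): leading monomials are coprime, so the S-polynomial reduces to 0 (Buchberger's first criterion).
S(r,m_4): lcm = x_2x_3. S = 1/4x_2 - 7/65x_3^2 + 119/260x_3 - 7/16.
  leading term x_2: subtract (4/65)·m_4 from 1/4x_2 - 7/65x_3^2 + 119/260x_3 - 7/16 → -7/65x_3^2 + 28/65x_3 - 21/65
  leading term x_3^2: subtract (-7/65)·g_2 from -7/65x_3^2 + 28/65x_3 - 21/65 → 0
  remainder 0.

Every S-polynomial of the final basis reduces to 0, so we have a Gröbner basis.
Inter-reduce: drop elements whose leading term is divisible by another's, tail-reduce, and make monic.
Reduced Gröbner basis: {x_1 - 4113/10010x_3 + 16663/20020, x_2 + 7/65x_3 - 119/260, x_3^2 - 4x_3 + 3}.
The reduced Gröbner basis of I + (p) is {x_1 - 4113/10010x_3 + 16663/20020, x_2 + 7/65x_3 - 119/260, x_3^2 - 4x_3 + 3} ≠ {1}, a proper ideal, so the enlarged system stays consistent: p is independent of I, with normal form -4x_2x_3 - x_2 + 7/4.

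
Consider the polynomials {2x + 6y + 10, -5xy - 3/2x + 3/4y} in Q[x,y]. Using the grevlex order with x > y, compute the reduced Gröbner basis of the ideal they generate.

G = {y^2 + 121/60y + 1/2, x + 3y + 5}

Buchberger's algorithm terminates because the ascending chain of leading-term ideals stabilizes.

f_1 = 2x + 6y + 10, LT = x.
f_2 = -5xy - 3/2x + 3/4y, LT = xy.

S(f_1,f_2): lcm = xy. S = 3y^2 - 3/10x + 103/20y.
  leading term y^2: no divisor's leading term divides it; move 3y^2 to the remainder.
  leading term x: subtract (-3/20)·f_1 from -3/10x + 103/20y → 121/20y + 3/2
  leading term y: no divisor's leading term divides it; move 121/20y to the remainder.
  leading term 1: no divisor's leading term divides it; move 3/2 to the remainder.
  remainder 3y^2 + 121/20y + 3/2 ≠ 0; add g_3 = 3y^2 + 121/20y + 3/2 to the basis.

S(f_1,g_3): leading monomials are coprime, so the S-polynomial reduces to 0 (Buchberger's first criterion).
S(f_2,g_3): lcm = xy^2. S = -103/60xy - 3/20y^2 - 1/2x.
  leading term xy: subtract (-103/120y)·f_1 from -103/60xy - 3/20y^2 - 1/2x → 5y^2 - 1/2x + 103/12y
  leading term y^2: subtract (5/3)·g_3 from 5y^2 - 1/2x + 103/12y → -1/2x - 3/2y - 5/2
  leading term x: subtract (-1/4)·f_1 from -1/2x - 3/2y - 5/2 → 0
  remainder 0.

Every S-polynomial of the final basis reduces to 0, so we have a Gröbner basis.
Inter-reduce: drop elements whose leading term is divisible by another's, tail-reduce, and make monic.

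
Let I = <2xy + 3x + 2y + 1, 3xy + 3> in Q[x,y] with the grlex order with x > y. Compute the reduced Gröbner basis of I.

f_1 = 2xy + 3x + 2y + 1, LT = xy.
f_2 = 3xy + 3, LT = xy.

S(f_1,f_2): lcm = xy. S = 3/2x + y - 1/2.
  reduce S modulo (f_1, f_2):
  remainder 3/2x + y - 1/2 ≠ 0; add g_3 = 3/2x + y - 1/2 to the basis.

S(f_1,g_3): lcm = xy. S = -2/3y^2 + 3/2x + 4/3y + 1/2.
  reduce S modulo (f_1, f_2, g_3):
  remainder -2/3y^2 + 1/3y + 1 ≠ 0; add g_4 = -2/3y^2 + 1/3y + 1 to the basis.

The other S-polynomials (S(f_2,g_3), S(f_1,g_4), S(f_2,g_4), S(g_3,g_4)) all reduce to 0 modulo the current basis, so we have a Gröbner basis.
Inter-reduce: drop elements whose leading term is divisible by another's, tail-reduce, and make monic.

G = {y^2 - 1/2y - 3/2, x + 2/3y - 1/3}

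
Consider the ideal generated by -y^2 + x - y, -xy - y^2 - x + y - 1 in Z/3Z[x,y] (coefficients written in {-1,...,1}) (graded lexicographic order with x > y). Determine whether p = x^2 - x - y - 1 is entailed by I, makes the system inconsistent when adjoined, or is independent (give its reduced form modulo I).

First compute the reduced Gröbner basis of I by Buchberger's algorithm.
f_1 = -y^2 + x - y, LT = y^2.
f_2 = -xy - y^2 - x + y - 1, LT = xy.

S(f_1,f_2): lcm = xy^2. S = -y^3 - x^2 + y^2 - y.
  leading term y^3: subtract (y)·f_1 from -y^3 - x^2 + y^2 - y → -x^2 - xy - y^2 - y
  leading term x^2: no divisor's leading term divides it; move -x^2 to the remainder.
  leading term xy: subtract (1)·f_2 from -xy - y^2 - y → x + y + 1
  leading term x: no divisor's leading term divides it; move x to the remainder.
  leading term y: no divisor's leading term divides it; move y to the remainder.
  leading term 1: no divisor's leading term divides it; move 1 to the remainder.
  remainder -x^2 + x + y + 1 ≠ 0; add h_3 = -x^2 + x + y + 1 to the basis.

The other S-polynomials (S(f_1,h_3), S(f_2,h_3)) all reduce to 0 modulo the current basis, so we have a Gröbner basis.
Inter-reduce: drop elements whose leading term is divisible by another's, tail-reduce, and make monic.
Reduced Gröbner basis: {x^2 - x - y - 1, xy - x + y + 1, y^2 - x + y}.
Label its elements g_1 = x^2 - x - y - 1, g_2 = xy - x + y + 1, g_3 = y^2 - x + y.

Reduce p = x^2 - x - y - 1 modulo G:
  leading term x^2: subtract (1)·g_1 from x^2 - x - y - 1 → 0
  normal form = 0.
Since the normal form is 0, p ∈ I.

x^2 - x - y - 1 lies in I (it reduces to 0).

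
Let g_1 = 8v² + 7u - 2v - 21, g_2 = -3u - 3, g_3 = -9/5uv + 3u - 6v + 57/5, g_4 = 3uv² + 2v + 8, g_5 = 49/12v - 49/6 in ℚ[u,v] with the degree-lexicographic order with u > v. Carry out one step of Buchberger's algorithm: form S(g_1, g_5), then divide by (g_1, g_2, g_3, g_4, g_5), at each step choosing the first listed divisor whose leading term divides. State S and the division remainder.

lcm(LM(g_1), LM(g_5)) = v².
S = (lcm/LT(g_1))·g_1 − (lcm/LT(g_5))·g_5 = ⅞u + 7/4v - 21/8.
Reduce S modulo (g_1, g_2, g_3, g_4, g_5) in that order:
  leading term u: subtract (-7/24)·g_2 from ⅞u + 7/4v - 21/8 → 7/4v - 7/2
  leading term v: subtract (3/7)·g_5 from 7/4v - 7/2 → 0
The remainder is 0, so this S-polynomial contributes no new basis element.

S(g_1, g_5) = ⅞u + 7/4v - 21/8; remainder on division = 0.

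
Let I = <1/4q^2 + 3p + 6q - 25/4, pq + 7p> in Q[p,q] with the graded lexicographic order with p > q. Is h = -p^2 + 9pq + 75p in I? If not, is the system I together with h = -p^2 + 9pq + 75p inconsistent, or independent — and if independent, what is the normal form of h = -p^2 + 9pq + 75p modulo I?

-p^2 + 9pq + 75p lies in I (it reduces to 0).

First compute the reduced Gröbner basis of I by Buchberger's algorithm.
f_1 = 1/4q^2 + 3p + 6q - 25/4, LT = q^2.
f_2 = pq + 7p, LT = pq.

S(f_1,f_2): lcm = pq^2. S = 12p^2 + 17pq - 25p.
  reduce S modulo (f_1, f_2):
  remainder 12p^2 - 144p ≠ 0; add k_3 = 12p^2 - 144p to the basis.

The other S-polynomials (S(f_1,k_3), S(f_2,k_3)) all reduce to 0 modulo the current basis, so we have a Gröbner basis.
Inter-reduce: drop elements whose leading term is divisible by another's, tail-reduce, and make monic.
Reduced Gröbner basis: {p^2 - 12p, pq + 7p, q^2 + 12p + 24q - 25}.
Label its elements g_1 = p^2 - 12p, g_2 = pq + 7p, g_3 = q^2 + 12p + 24q - 25.

Reduce h = -p^2 + 9pq + 75p modulo G:
  leading term p^2: subtract (-1)·g_1 from -p^2 + 9pq + 75p → 9pq + 63p
  leading term pq: subtract (9)·g_2 from 9pq + 63p → 0
  normal form = 0.
Since the normal form is 0, h ∈ I.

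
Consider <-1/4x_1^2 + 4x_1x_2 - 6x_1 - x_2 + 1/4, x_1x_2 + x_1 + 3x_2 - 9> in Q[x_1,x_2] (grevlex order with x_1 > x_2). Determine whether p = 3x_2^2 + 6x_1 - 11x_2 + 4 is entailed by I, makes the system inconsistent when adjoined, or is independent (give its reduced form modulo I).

First compute the reduced Gröbner basis of I by Buchberger's algorithm.
f_1 = -1/4x_1^2 + 4x_1x_2 - 6x_1 - x_2 + 1/4, LT = x_1^2.
f_2 = x_1x_2 + x_1 + 3x_2 - 9, LT = x_1x_2.

S(f_1,f_2): lcm = x_1^2x_2. S = -16x_1x_2^2 - x_1^2 + 21x_1x_2 + 4x_2^2 + 9x_1 - x_2.
  leading term x_1x_2^2: subtract (-16x_2)·f_2 from -16x_1x_2^2 - x_1^2 + 21x_1x_2 + 4x_2^2 + 9x_1 - x_2 → -x_1^2 + 37x_1x_2 + 52x_2^2 + 9x_1 - 145x_2
  leading term x_1^2: subtract (4)·f_1 from -x_1^2 + 37x_1x_2 + 52x_2^2 + 9x_1 - 145x_2 → 21x_1x_2 + 52x_2^2 + 33x_1 - 141x_2 - 1
  leading term x_1x_2: subtract (21)·f_2 from 21x_1x_2 + 52x_2^2 + 33x_1 - 141x_2 - 1 → 52x_2^2 + 12x_1 - 204x_2 + 188
  leading term x_2^2: no divisor's leading term divides it; move 52x_2^2 to the remainder.
  leading term x_1: no divisor's leading term divides it; move 12x_1 to the remainder.
  leading term x_2: no divisor's leading term divides it; move -204x_2 to the remainder.
  leading term 1: no divisor's leading term divides it; move 188 to the remainder.
  remainder 52x_2^2 + 12x_1 - 204x_2 + 188 ≠ 0; add h_3 = 52x_2^2 + 12x_1 - 204x_2 + 188 to the basis.

The other S-polynomials (S(f_1,h_3), S(f_2,h_3)) all reduce to 0 modulo the current basis, so we have a Gröbner basis.
Inter-reduce: drop elements whose leading term is divisible by another's, tail-reduce, and make monic.
Reduced Gröbner basis: {x_1^2 + 40x_1 + 52x_2 - 145, x_1x_2 + x_1 + 3x_2 - 9, x_2^2 + 3/13x_1 - 51/13x_2 + 47/13}.
Label its elements g_1 = x_1^2 + 40x_1 + 52x_2 - 145, g_2 = x_1x_2 + x_1 + 3x_2 - 9, g_3 = x_2^2 + 3/13x_1 - 51/13x_2 + 47/13.

Reduce p = 3x_2^2 + 6x_1 - 11x_2 + 4 modulo G:
  leading term x_2^2: subtract (3)·g_3 from 3x_2^2 + 6x_1 - 11x_2 + 4 → 69/13x_1 + 10/13x_2 - 89/13
  leading term x_1: no divisor's leading term divides it; move 69/13x_1 to the remainder.
  leading term x_2: no divisor's leading term divides it; move 10/13x_2 to the remainder.
  leading term 1: no divisor's leading term divides it; move -89/13 to the remainder.
  normal form = 69/13x_1 + 10/13x_2 - 89/13.
The normal form is nonzero, so p ∉ I. Since p minus its normal form lies in I, I + (p) = I + (r) where r = 69/13x_1 + 10/13x_2 - 89/13; decide whether this ideal is the whole ring.
Run Buchberger on G together with r (pairs among the g_i already reduce to 0 since G is a Gröbner basis):
g_1 = x_1^2 + 40x_1 + 52x_2 - 145, LT = x_1^2.
g_2 = x_1x_2 + x_1 + 3x_2 - 9, LT = x_1x_2.
g_3 = x_2^2 + 3/13x_1 - 51/13x_2 + 47/13, LT = x_2^2.
r = 69/13x_1 + 10/13x_2 - 89/13, LT = x_1.

S(g_1,r): lcm = x_1^2. S = -10/69x_1x_2 + 2849/69x_1 + 52x_2 - 145.
  leading term x_1x_2: subtract (-10/69)·g_2 from -10/69x_1x_2 + 2849/69x_1 + 52x_2 - 145 → 953/23x_1 + 1206/23x_2 - 3365/23
  leading term x_1: subtract (12389/1587)·r from 953/23x_1 + 1206/23x_2 - 3365/23 → 73684/1587x_2 - 147368/1587
  leading term x_2: no divisor's leading term divides it; move 73684/1587x_2 to the remainder.
  leading term 1: no divisor's leading term divides it; move -147368/1587 to the remainder.
  remainder 73684/1587x_2 - 147368/1587 ≠ 0; add m_5 = 73684/1587x_2 - 147368/1587 to the basis.

The other S-polynomials (S(g_1,g_2), S(g_1,g_3), S(g_2,g_3), S(g_2,r), S(g_3,r), S(g_1,m_5), S(g_2,m_5), S(g_3,m_5), S(r,m_5)) all reduce to 0 modulo the current basis, so we have a Gröbner basis.
Inter-reduce: drop elements whose leading term is divisible by another's, tail-reduce, and make monic.
Reduced Gröbner basis: {x_1 - 1, x_2 - 2}.
The reduced Gröbner basis of I + (p) is {x_1 - 1, x_2 - 2} ≠ {1}, a proper ideal, so the enlarged system stays consistent: p is independent of I, with normal form 69/13x_1 + 10/13x_2 - 89/13.

3x_2^2 + 6x_1 - 11x_2 + 4 is independent of I; its normal form modulo I is 69/13x_1 + 10/13x_2 - 89/13.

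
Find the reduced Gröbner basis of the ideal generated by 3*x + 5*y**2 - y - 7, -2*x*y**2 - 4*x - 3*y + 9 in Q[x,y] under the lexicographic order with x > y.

f_1 = 3*x + 5*y**2 - y - 7, LT = x.
f_2 = -2*x*y**2 - 4*x - 3*y + 9, LT = x*y**2.

S(f_1,f_2): lcm = x*y**2. S = -2*x + 5/3*y**4 - 1/3*y**3 - 7/3*y**2 - 3/2*y + 9/2.
  reduce S modulo (f_1, f_2):
  remainder 5/3*y**4 - 1/3*y**3 + y**2 - 13/6*y - 1/6 ≠ 0; add g_3 = 5/3*y**4 - 1/3*y**3 + y**2 - 13/6*y - 1/6 to the basis.

The other S-polynomials (S(f_1,g_3), S(f_2,g_3)) all reduce to 0 modulo the current basis, so we have a Gröbner basis.
Inter-reduce: drop elements whose leading term is divisible by another's, tail-reduce, and make monic.

G = {x + 5/3*y**2 - 1/3*y - 7/3, y**4 - 1/5*y**3 + 3/5*y**2 - 13/10*y - 1/10}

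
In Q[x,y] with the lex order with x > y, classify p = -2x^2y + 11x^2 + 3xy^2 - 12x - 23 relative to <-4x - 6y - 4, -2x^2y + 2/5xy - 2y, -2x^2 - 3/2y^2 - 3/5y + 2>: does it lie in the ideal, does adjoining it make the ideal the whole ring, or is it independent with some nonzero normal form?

-2x^2y + 11x^2 + 3xy^2 - 12x - 23 lies in I (it reduces to 0).

First compute the reduced Gröbner basis of I by Buchberger's algorithm.
f_1 = -4x - 6y - 4, LT = x.
f_2 = -2x^2y + 2/5xy - 2y, LT = x^2y.
f_3 = -2x^2 - 3/2y^2 - 3/5y + 2, LT = x^2.

S(f_1,f_2): lcm = x^2y. S = 3/2xy^2 + 6/5xy - y.
  leading term xy^2: subtract (-3/8y^2)·f_1 from 3/2xy^2 + 6/5xy - y → 6/5xy - 9/4y^3 - 3/2y^2 - y
  leading term xy: subtract (-3/10y)·f_1 from 6/5xy - 9/4y^3 - 3/2y^2 - y → -9/4y^3 - 33/10y^2 - 11/5y
  leading term y^3: no divisor's leading term divides it; move -9/4y^3 to the remainder.
  leading term y^2: no divisor's leading term divides it; move -33/10y^2 to the remainder.
  leading term y: no divisor's leading term divides it; move -11/5y to the remainder.
  remainder -9/4y^3 - 33/10y^2 - 11/5y ≠ 0; add h_4 = -9/4y^3 - 33/10y^2 - 11/5y to the basis.

S(f_1,f_3): lcm = x^2. S = 3/2xy + x - 3/4y^2 - 3/10y + 1.
  leading term xy: subtract (-3/8y)·f_1 from 3/2xy + x - 3/4y^2 - 3/10y + 1 → x - 3y^2 - 9/5y + 1
  leading term x: subtract (-1/4)·f_1 from x - 3y^2 - 9/5y + 1 → -3y^2 - 33/10y
  leading term y^2: no divisor's leading term divides it; move -3y^2 to the remainder.
  leading term y: no divisor's leading term divides it; move -33/10y to the remainder.
  remainder -3y^2 - 33/10y ≠ 0; add h_5 = -3y^2 - 33/10y to the basis.

S(f_2,f_3): lcm = x^2y. S = -1/5xy - 3/4y^3 - 3/10y^2 + 2y.
  leading term xy: subtract (1/20y)·f_1 from -1/5xy - 3/4y^3 - 3/10y^2 + 2y → -3/4y^3 + 11/5y
  leading term y^3: subtract (1/3)·h_4 from -3/4y^3 + 11/5y → 11/10y^2 + 44/15y
  leading term y^2: subtract (-11/30)·h_5 from 11/10y^2 + 44/15y → 517/300y
  leading term y: no divisor's leading term divides it; move 517/300y to the remainder.
  remainder 517/300y ≠ 0; add h_6 = 517/300y to the basis.

The other S-polynomials (S(f_1,h_4), S(f_2,h_4), S(f_3,h_4), S(f_1,h_5), S(f_2,h_5), S(f_3,h_5), S(h_4,h_5), S(f_1,h_6), S(f_2,h_6), S(f_3,h_6), S(h_4,h_6), S(h_5,h_6)) all reduce to 0 modulo the current basis, so we have a Gröbner basis.
Inter-reduce: drop elements whose leading term is divisible by another's, tail-reduce, and make monic.
Reduced Gröbner basis: {x + 1, y}.
Label its elements g_1 = x + 1, g_2 = y.

Reduce p = -2x^2y + 11x^2 + 3xy^2 - 12x - 23 modulo G:
  leading term x^2y: subtract (-2xy)·g_1 from -2x^2y + 11x^2 + 3xy^2 - 12x - 23 → 11x^2 + 3xy^2 + 2xy - 12x - 23
  leading term x^2: subtract (11x)·g_1 from 11x^2 + 3xy^2 + 2xy - 12x - 23 → 3xy^2 + 2xy - 23x - 23
  leading term xy^2: subtract (3y^2)·g_1 from 3xy^2 + 2xy - 23x - 23 → 2xy - 23x - 3y^2 - 23
  leading term xy: subtract (2y)·g_1 from 2xy - 23x - 3y^2 - 23 → -23x - 3y^2 - 2y - 23
  leading term x: subtract (-23)·g_1 from -23x - 3y^2 - 2y - 23 → -3y^2 - 2y
  leading term y^2: subtract (-3y)·g_2 from -3y^2 - 2y → -2y
  leading term y: subtract (-2)·g_2 from -2y → 0
  normal form = 0.
Since the normal form is 0, p ∈ I.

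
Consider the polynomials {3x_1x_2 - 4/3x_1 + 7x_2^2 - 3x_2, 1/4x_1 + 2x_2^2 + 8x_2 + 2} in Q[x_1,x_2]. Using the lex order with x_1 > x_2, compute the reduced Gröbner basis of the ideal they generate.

Buchberger's algorithm terminates because the ascending chain of leading-term ideals stabilizes.

f_1 = 3x_1x_2 - 4/3x_1 + 7x_2^2 - 3x_2, LT = x_1x_2.
f_2 = 1/4x_1 + 2x_2^2 + 8x_2 + 2, LT = x_1.

S(f_1,f_2): lcm = x_1x_2. S = -4/9x_1 - 8x_2^3 - 89/3x_2^2 - 9x_2.
  leading term x_1: subtract (-16/9)·f_2 from -4/9x_1 - 8x_2^3 - 89/3x_2^2 - 9x_2 → -8x_2^3 - 235/9x_2^2 + 47/9x_2 + 32/9
  leading term x_2^3: no divisor's leading term divides it; move -8x_2^3 to the remainder.
  leading term x_2^2: no divisor's leading term divides it; move -235/9x_2^2 to the remainder.
  leading term x_2: no divisor's leading term divides it; move 47/9x_2 to the remainder.
  leading term 1: no divisor's leading term divides it; move 32/9 to the remainder.
  remainder -8x_2^3 - 235/9x_2^2 + 47/9x_2 + 32/9 ≠ 0; add g_3 = -8x_2^3 - 235/9x_2^2 + 47/9x_2 + 32/9 to the basis.

The other S-polynomials (S(f_1,g_3), S(f_2,g_3)) all reduce to 0 modulo the current basis, so we have a Gröbner basis.
Inter-reduce: drop elements whose leading term is divisible by another's, tail-reduce, and make monic.

G = {x_1 + 8x_2^2 + 32x_2 + 8, x_2^3 + 235/72x_2^2 - 47/72x_2 - 4/9}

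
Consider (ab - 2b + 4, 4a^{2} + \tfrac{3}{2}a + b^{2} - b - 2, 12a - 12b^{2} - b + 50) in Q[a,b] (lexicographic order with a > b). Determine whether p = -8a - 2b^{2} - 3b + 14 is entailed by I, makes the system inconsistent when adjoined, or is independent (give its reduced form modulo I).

-8a - 2b^{2} - 3b + 14 lies in I (it reduces to 0).

First compute the reduced Gröbner basis of I by Buchberger's algorithm.
f_1 = ab - 2b + 4, LT = ab.
f_2 = 4a^{2} + \tfrac{3}{2}a + b^{2} - b - 2, LT = a^{2}.
f_3 = 12a - 12b^{2} - b + 50, LT = a.

S(f_1,f_2): lcm = a^{2}b. S = -\tfrac{19}{8}ab + 4a - \tfrac{1}{4}b^{3} + \tfrac{1}{4}b^{2} + \tfrac{1}{2}b.
  reduce S modulo (f_1, f_2, f_3):
  remainder -\tfrac{1}{4}b^{3} + \tfrac{17}{4}b^{2} - \tfrac{47}{12}b - \tfrac{43}{6} ≠ 0; add h_4 = -\tfrac{1}{4}b^{3} + \tfrac{17}{4}b^{2} - \tfrac{47}{12}b - \tfrac{43}{6} to the basis.

S(f_1,f_3): lcm = ab. S = b^{3} + \tfrac{1}{12}b^{2} - \tfrac{37}{6}b + 4.
  reduce S modulo (f_1, f_2, f_3, h_4):
  remainder \tfrac{205}{12}b^{2} - \tfrac{131}{6}b - \tfrac{74}{3} ≠ 0; add h_5 = \tfrac{205}{12}b^{2} - \tfrac{131}{6}b - \tfrac{74}{3} to the basis.

S(f_2,f_3): lcm = a^{2}. S = ab^{2} + \tfrac{1}{12}ab - \tfrac{91}{24}a + \tfrac{1}{4}b^{2} - \tfrac{1}{4}b - \tfrac{1}{2}.
  reduce S modulo (f_1, f_2, f_3, h_4, h_5):
  remainder -\tfrac{376063}{59040}b + \tfrac{376063}{29520} ≠ 0; add h_6 = -\tfrac{376063}{59040}b + \tfrac{376063}{29520} to the basis.

The other S-polynomials (S(f_1,h_4), S(f_2,h_4), S(f_3,h_4), S(f_1,h_5), S(f_2,h_5), S(f_3,h_5), S(h_4,h_5), S(f_1,h_6), S(f_2,h_6), S(f_3,h_6), S(h_4,h_6), S(h_5,h_6)) all reduce to 0 modulo the current basis, so we have a Gröbner basis.
Inter-reduce: drop elements whose leading term is divisible by another's, tail-reduce, and make monic.
Reduced Gröbner basis: {a, b - 2}.
Label its elements g_1 = a, g_2 = b - 2.

Reduce p = -8a - 2b^{2} - 3b + 14 modulo G:
  leading term a: subtract (-8)·g_1 from -8a - 2b^{2} - 3b + 14 → -2b^{2} - 3b + 14
  leading term b^{2}: subtract (-2b)·g_2 from -2b^{2} - 3b + 14 → -7b + 14
  leading term b: subtract (-7)·g_2 from -7b + 14 → 0
  normal form = 0.
Since the normal form is 0, p ∈ I.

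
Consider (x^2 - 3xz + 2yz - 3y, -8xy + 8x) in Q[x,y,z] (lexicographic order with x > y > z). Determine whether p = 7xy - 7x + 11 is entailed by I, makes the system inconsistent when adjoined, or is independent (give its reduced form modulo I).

First compute the reduced Gröbner basis of I by Buchberger's algorithm.
f_1 = x^2 - 3xz + 2yz - 3y, LT = x^2.
f_2 = -8xy + 8x, LT = xy.

S(f_1,f_2): lcm = x^2y. S = x^2 - 3xyz + 2y^2z - 3y^2.
  leading term x^2: subtract (1)·f_1 from x^2 - 3xyz + 2y^2z - 3y^2 → -3xyz + 3xz + 2y^2z - 3y^2 - 2yz + 3y
  leading term xyz: subtract (3/8z)·f_2 from -3xyz + 3xz + 2y^2z - 3y^2 - 2yz + 3y → 2y^2z - 3y^2 - 2yz + 3y
  leading term y^2z: no divisor's leading term divides it; move 2y^2z to the remainder.
  leading term y^2: no divisor's leading term divides it; move -3y^2 to the remainder.
  leading term yz: no divisor's leading term divides it; move -2yz to the remainder.
  leading term y: no divisor's leading term divides it; move 3y to the remainder.
  remainder 2y^2z - 3y^2 - 2yz + 3y ≠ 0; add h_3 = 2y^2z - 3y^2 - 2yz + 3y to the basis.

The other S-polynomials (S(f_1,h_3), S(f_2,h_3)) all reduce to 0 modulo the current basis, so we have a Gröbner basis.
Inter-reduce: drop elements whose leading term is divisible by another's, tail-reduce, and make monic.
Reduced Gröbner basis: {x^2 - 3xz + 2yz - 3y, xy - x, y^2z - 3/2y^2 - yz + 3/2y}.
Label its elements g_1 = x^2 - 3xz + 2yz - 3y, g_2 = xy - x, g_3 = y^2z - 3/2y^2 - yz + 3/2y.

Reduce p = 7xy - 7x + 11 modulo G:
  leading term xy: subtract (7)·g_2 from 7xy - 7x + 11 → 11
  leading term 1: no divisor's leading term divides it; move 11 to the remainder.
  normal form = 11.
The normal form is nonzero, so p ∉ I. Since p minus its normal form lies in I, I + (p) = I + (r) where r = 11; decide whether this ideal is the whole ring.
Here r = 11 is a nonzero constant, hence a unit: 1 ∈ I + (p), the Gröbner basis of I + (p) is {1}, and the enlarged system has no common solution — adjoining p is inconsistent.

Adjoining 7xy - 7x + 11 makes the ideal the whole ring: the system is inconsistent.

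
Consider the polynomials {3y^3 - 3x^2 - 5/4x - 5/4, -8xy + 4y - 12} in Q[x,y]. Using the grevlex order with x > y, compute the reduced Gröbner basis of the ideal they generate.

G = {x^3 - 1/12x^2 + 3/2y^2 + 5/24x - 5/24, y^3 - x^2 - 5/12x - 5/12, xy - 1/2y + 3/2}

f_1 = 3y^3 - 3x^2 - 5/4x - 5/4, LT = y^3.
f_2 = -8xy + 4y - 12, LT = xy.

S(f_1,f_2): lcm = xy^3. S = -x^3 + 1/2y^3 - 5/12x^2 - 3/2y^2 - 5/12x.
  leading term x^3: no divisor's leading term divides it; move -x^3 to the remainder.
  leading term y^3: subtract (1/6)·f_1 from 1/2y^3 - 5/12x^2 - 3/2y^2 - 5/12x → 1/12x^2 - 3/2y^2 - 5/24x + 5/24
  leading term x^2: no divisor's leading term divides it; move 1/12x^2 to the remainder.
  leading term y^2: no divisor's leading term divides it; move -3/2y^2 to the remainder.
  leading term x: no divisor's leading term divides it; move -5/24x to the remainder.
  leading term 1: no divisor's leading term divides it; move 5/24 to the remainder.
  remainder -x^3 + 1/12x^2 - 3/2y^2 - 5/24x + 5/24 ≠ 0; add g_3 = -x^3 + 1/12x^2 - 3/2y^2 - 5/24x + 5/24 to the basis.

S(f_1,g_3): leading monomials are coprime, so the S-polynomial reduces to 0 (Buchberger's first criterion).
S(f_2,g_3): lcm = x^3y. S = -5/12x^2y - 3/2y^3 + 3/2x^2 - 5/24xy + 5/24y.
  leading term x^2y: subtract (5/96x)·f_2 from -5/12x^2y - 3/2y^3 + 3/2x^2 - 5/24xy + 5/24y → -3/2y^3 + 3/2x^2 - 5/12xy + 5/8x + 5/24y
  leading term y^3: subtract (-1/2)·f_1 from -3/2y^3 + 3/2x^2 - 5/12xy + 5/8x + 5/24y → -5/12xy + 5/24y - 5/8
  leading term xy: subtract (5/96)·f_2 from -5/12xy + 5/24y - 5/8 → 0
  remainder 0.

Every S-polynomial of the final basis reduces to 0, so we have a Gröbner basis.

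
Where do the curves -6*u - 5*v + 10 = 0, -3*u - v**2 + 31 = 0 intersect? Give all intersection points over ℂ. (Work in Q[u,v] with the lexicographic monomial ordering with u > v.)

Compute a lex Gröbner basis by Buchberger's algorithm.
f_1 = -6*u - 5*v + 10, LT = u.
f_2 = -3*u - v**2 + 31, LT = u.

S(f_1,f_2): lcm = u. S = -1/3*v**2 + 5/6*v + 26/3.
  leading term v**2: no divisor's leading term divides it; move -1/3*v**2 to the remainder.
  leading term v: no divisor's leading term divides it; move 5/6*v to the remainder.
  leading term 1: no divisor's leading term divides it; move 26/3 to the remainder.
  remainder -1/3*v**2 + 5/6*v + 26/3 ≠ 0; add h_3 = -1/3*v**2 + 5/6*v + 26/3 to the basis.

S(f_1,h_3): leading monomials are coprime, so the S-polynomial reduces to 0 (Buchberger's first criterion).
S(f_2,h_3): leading monomials are coprime, so the S-polynomial reduces to 0 (Buchberger's first criterion).
Every S-polynomial of the final basis reduces to 0, so we have a Gröbner basis.
Inter-reduce: drop elements whose leading term is divisible by another's, tail-reduce, and make monic.
Reduced Gröbner basis: {u + 5/6*v - 5/3, v**2 - 5/2*v - 26}.

From the last basis element, v**2 - 5/2*v - 26 = 0, so v takes values in {-4, 13/2}. Each choice, substituted upward through the basis, yields the corresponding point(s) of the solution set.
  v = -4: the earlier basis element becomes u - 5 = 0, giving u = 5 — point (5, -4).
  v = 13/2: the earlier basis element becomes u + 15/4 = 0, giving u = -15/4 — point (-15/4, 13/2).
Each listed point satisfies every original equation (direct substitution).
A lex Gröbner basis triangularizes the system, enabling back-substitution.

{(5, -4), (-15/4, 13/2)}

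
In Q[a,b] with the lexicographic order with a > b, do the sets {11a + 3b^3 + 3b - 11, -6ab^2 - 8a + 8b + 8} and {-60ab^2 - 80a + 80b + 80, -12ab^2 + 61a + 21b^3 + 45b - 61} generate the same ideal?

Since reduced Gröbner bases are canonical representatives of ideals under a given ordering, it suffices to compute and compare them.
Buchberger on the first generating set:
f_1 = 11a + 3b^3 + 3b - 11, LT = a.
f_2 = -6ab^2 - 8a + 8b + 8, LT = ab^2.

S(f_1,f_2): lcm = ab^2. S = -4/3a + 3/11b^5 + 3/11b^3 - b^2 + 4/3b + 4/3.
  leading term a: subtract (-4/33)·f_1 from -4/3a + 3/11b^5 + 3/11b^3 - b^2 + 4/3b + 4/3 → 3/11b^5 + 7/11b^3 - b^2 + 56/33b
  leading term b^5: no divisor's leading term divides it; move 3/11b^5 to the remainder.
  leading term b^3: no divisor's leading term divides it; move 7/11b^3 to the remainder.
  leading term b^2: no divisor's leading term divides it; move -b^2 to the remainder.
  leading term b: no divisor's leading term divides it; move 56/33b to the remainder.
  remainder 3/11b^5 + 7/11b^3 - b^2 + 56/33b ≠ 0; add g_3 = 3/11b^5 + 7/11b^3 - b^2 + 56/33b to the basis.

The other S-polynomials (S(f_1,g_3), S(f_2,g_3)) all reduce to 0 modulo the current basis, so we have a Gröbner basis.
Inter-reduce: drop elements whose leading term is divisible by another's, tail-reduce, and make monic.
Reduced Gröbner basis: {a + 3/11b^3 + 3/11b - 1, b^5 + 7/3b^3 - 11/3b^2 + 56/9b}.

Buchberger on the second generating set:
h_1 = -60ab^2 - 80a + 80b + 80, LT = ab^2.
h_2 = -12ab^2 + 61a + 21b^3 + 45b - 61, LT = ab^2.

S(h_1,h_2): lcm = ab^2. S = 77/12a + 7/4b^3 + 29/12b - 77/12.
  leading term a: no divisor's leading term divides it; move 77/12a to the remainder.
  leading term b^3: no divisor's leading term divides it; move 7/4b^3 to the remainder.
  leading term b: no divisor's leading term divides it; move 29/12b to the remainder.
  leading term 1: no divisor's leading term divides it; move -77/12 to the remainder.
  remainder 77/12a + 7/4b^3 + 29/12b - 77/12 ≠ 0; add k_3 = 77/12a + 7/4b^3 + 29/12b - 77/12 to the basis.

S(h_1,k_3): lcm = ab^2. S = 4/3a - 3/11b^5 - 29/77b^3 + b^2 - 4/3b - 4/3.
  leading term a: subtract (16/77)·k_3 from 4/3a - 3/11b^5 - 29/77b^3 + b^2 - 4/3b - 4/3 → -3/11b^5 - 57/77b^3 + b^2 - 424/231b
  leading term b^5: no divisor's leading term divides it; move -3/11b^5 to the remainder.
  leading term b^3: no divisor's leading term divides it; move -57/77b^3 to the remainder.
  leading term b^2: no divisor's leading term divides it; move b^2 to the remainder.
  leading term b: no divisor's leading term divides it; move -424/231b to the remainder.
  remainder -3/11b^5 - 57/77b^3 + b^2 - 424/231b ≠ 0; add k_4 = -3/11b^5 - 57/77b^3 + b^2 - 424/231b to the basis.

The other S-polynomials (S(h_2,k_3), S(h_1,k_4), S(h_2,k_4), S(k_3,k_4)) all reduce to 0 modulo the current basis, so we have a Gröbner basis.
Inter-reduce: drop elements whose leading term is divisible by another's, tail-reduce, and make monic.
Reduced Gröbner basis: {a + 3/11b^3 + 29/77b - 1, b^5 + 19/7b^3 - 11/3b^2 + 424/63b}.

Since the reduced bases disagree, the two ideals are not the same.
The same test decides containment: I ⊆ J iff every generator of I reduces to 0 modulo a Gröbner basis of J.

No, the ideals differ.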